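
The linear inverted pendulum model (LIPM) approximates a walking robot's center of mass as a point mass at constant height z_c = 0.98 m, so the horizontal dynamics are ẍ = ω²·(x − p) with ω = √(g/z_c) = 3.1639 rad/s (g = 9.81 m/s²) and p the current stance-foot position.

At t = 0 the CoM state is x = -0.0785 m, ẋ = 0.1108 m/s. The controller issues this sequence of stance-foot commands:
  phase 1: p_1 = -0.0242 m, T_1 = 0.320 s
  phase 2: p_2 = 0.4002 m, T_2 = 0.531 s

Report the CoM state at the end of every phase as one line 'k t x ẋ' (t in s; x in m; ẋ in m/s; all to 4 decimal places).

phase 1: p=-0.0242, T=0.320, ωT=1.012448, cosh=1.557829, sinh=1.194501; start (x,ẋ)=(-0.078500, 0.110800) → end (x,ẋ)=(-0.066959, -0.032607)
phase 2: p=0.4002, T=0.531, ωT=1.680031, cosh=2.776045, sinh=2.589677; start (x,ẋ)=(-0.066959, -0.032607) → end (x,ẋ)=(-0.923343, -3.918174)

1 0.3200 -0.0670 -0.0326
2 0.8510 -0.9233 -3.9182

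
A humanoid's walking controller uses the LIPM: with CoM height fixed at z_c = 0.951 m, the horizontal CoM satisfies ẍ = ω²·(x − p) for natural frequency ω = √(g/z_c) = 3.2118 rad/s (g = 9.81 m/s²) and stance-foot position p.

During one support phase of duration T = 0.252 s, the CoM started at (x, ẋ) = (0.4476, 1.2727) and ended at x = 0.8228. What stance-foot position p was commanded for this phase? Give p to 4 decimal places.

p = 0.3947

ωT = 3.2118·0.252 = 0.809374; cosh(ωT) = 1.345819, sinh(ωT) = 0.900682
x(T) = p + (x₀−p)·cosh(ωT) + (ẋ₀/ω)·sinh(ωT) ⇒ p·(1 − cosh) = x(T) − x₀·cosh − (ẋ₀/ω)·sinh
numerator   = 0.8228 − (0.4476)·1.345819 − (1.2727/3.2118)·0.900682 = -0.136490
denominator = 1 − 1.345819 = -0.345819
p = -0.136490 / -0.345819 = 0.3947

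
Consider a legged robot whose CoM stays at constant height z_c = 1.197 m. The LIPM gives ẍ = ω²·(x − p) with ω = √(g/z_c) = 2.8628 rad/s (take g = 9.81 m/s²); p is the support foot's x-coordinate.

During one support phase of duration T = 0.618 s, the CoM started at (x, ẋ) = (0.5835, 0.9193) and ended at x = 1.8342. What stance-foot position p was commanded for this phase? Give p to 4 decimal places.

ωT = 2.8628·0.618 = 1.769210; cosh(ωT) = 3.018344, sinh(ωT) = 2.847876
x(T) = p + (x₀−p)·cosh(ωT) + (ẋ₀/ω)·sinh(ωT) ⇒ p·(1 − cosh) = x(T) − x₀·cosh − (ẋ₀/ω)·sinh
numerator   = 1.8342 − (0.5835)·3.018344 − (0.9193/2.8628)·2.847876 = -0.841511
denominator = 1 − 3.018344 = -2.018344
p = -0.841511 / -2.018344 = 0.4169

p = 0.4169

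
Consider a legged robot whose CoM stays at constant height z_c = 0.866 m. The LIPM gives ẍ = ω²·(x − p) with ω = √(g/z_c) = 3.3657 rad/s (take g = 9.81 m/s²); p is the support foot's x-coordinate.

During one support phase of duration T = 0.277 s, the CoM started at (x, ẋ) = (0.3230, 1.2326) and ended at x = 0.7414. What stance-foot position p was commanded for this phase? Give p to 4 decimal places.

ωT = 3.3657·0.277 = 0.932299; cosh(ωT) = 1.466995, sinh(ωT) = 1.073347
x(T) = p + (x₀−p)·cosh(ωT) + (ẋ₀/ω)·sinh(ωT) ⇒ p·(1 − cosh) = x(T) − x₀·cosh − (ẋ₀/ω)·sinh
numerator   = 0.7414 − (0.3230)·1.466995 − (1.2326/3.3657)·1.073347 = -0.125525
denominator = 1 − 1.466995 = -0.466995
p = -0.125525 / -0.466995 = 0.2688

p = 0.2688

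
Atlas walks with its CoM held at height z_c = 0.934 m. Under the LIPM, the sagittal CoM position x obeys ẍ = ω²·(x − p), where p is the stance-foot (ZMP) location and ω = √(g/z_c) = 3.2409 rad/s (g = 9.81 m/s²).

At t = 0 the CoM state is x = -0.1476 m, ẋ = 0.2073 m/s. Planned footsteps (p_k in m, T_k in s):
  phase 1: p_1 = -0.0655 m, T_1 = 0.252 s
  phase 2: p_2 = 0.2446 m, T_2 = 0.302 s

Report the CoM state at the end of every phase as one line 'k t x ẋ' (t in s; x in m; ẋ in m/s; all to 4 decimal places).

1 0.2520 -0.1183 0.0381
2 0.5540 -0.2930 -1.2861

phase 1: p=-0.0655, T=0.252, ωT=0.816707, cosh=1.352460, sinh=0.910575; start (x,ẋ)=(-0.147600, 0.207300) → end (x,ẋ)=(-0.118293, 0.038081)
phase 2: p=0.2446, T=0.302, ωT=0.978752, cosh=1.518456, sinh=1.142676; start (x,ẋ)=(-0.118293, 0.038081) → end (x,ẋ)=(-0.293011, -1.286078)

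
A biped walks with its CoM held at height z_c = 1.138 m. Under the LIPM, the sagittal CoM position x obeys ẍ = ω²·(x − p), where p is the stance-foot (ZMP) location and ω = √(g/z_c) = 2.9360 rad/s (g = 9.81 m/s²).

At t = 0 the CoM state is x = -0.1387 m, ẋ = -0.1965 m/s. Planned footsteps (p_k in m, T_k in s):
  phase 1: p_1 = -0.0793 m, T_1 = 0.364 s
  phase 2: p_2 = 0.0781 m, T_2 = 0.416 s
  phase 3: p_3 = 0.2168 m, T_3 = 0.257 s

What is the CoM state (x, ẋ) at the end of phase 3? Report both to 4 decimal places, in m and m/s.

phase 1: p=-0.0793, T=0.364, ωT=1.068704, cosh=1.627528, sinh=1.284075; start (x,ẋ)=(-0.138700, -0.196500) → end (x,ẋ)=(-0.261916, -0.543750)
phase 2: p=0.0781, T=0.416, ωT=1.221376, cosh=1.843338, sinh=1.548514; start (x,ẋ)=(-0.261916, -0.543750) → end (x,ẋ)=(-0.835450, -2.548174)
phase 3: p=0.2168, T=0.257, ωT=0.754552, cosh=1.298440, sinh=0.828219; start (x,ẋ)=(-0.835450, -2.548174) → end (x,ẋ)=(-1.868299, -5.867354)

x = -1.8683, ẋ = -5.8674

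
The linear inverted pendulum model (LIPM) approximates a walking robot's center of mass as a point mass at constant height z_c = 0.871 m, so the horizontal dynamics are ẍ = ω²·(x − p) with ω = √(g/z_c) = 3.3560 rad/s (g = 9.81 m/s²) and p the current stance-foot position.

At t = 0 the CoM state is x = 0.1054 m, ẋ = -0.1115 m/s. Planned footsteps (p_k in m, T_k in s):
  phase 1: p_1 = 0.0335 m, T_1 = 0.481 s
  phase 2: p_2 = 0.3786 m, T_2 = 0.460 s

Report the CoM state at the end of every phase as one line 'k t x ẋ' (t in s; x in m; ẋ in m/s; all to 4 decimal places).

phase 1: p=0.0335, T=0.481, ωT=1.614236, cosh=2.611545, sinh=2.412503; start (x,ẋ)=(0.105400, -0.111500) → end (x,ẋ)=(0.141117, 0.290941)
phase 2: p=0.3786, T=0.460, ωT=1.543760, cosh=2.447869, sinh=2.234293; start (x,ẋ)=(0.141117, 0.290941) → end (x,ẋ)=(-0.009030, -1.068531)

1 0.4810 0.1411 0.2909
2 0.9410 -0.0090 -1.0685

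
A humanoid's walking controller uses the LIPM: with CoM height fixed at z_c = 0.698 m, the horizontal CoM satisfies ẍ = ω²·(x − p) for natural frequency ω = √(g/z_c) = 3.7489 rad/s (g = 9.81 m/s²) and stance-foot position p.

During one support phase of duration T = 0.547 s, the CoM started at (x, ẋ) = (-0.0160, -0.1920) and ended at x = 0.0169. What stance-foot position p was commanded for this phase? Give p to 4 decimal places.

p = -0.0935

ωT = 3.7489·0.547 = 2.050648; cosh(ωT) = 3.950795, sinh(ωT) = 3.822144
x(T) = p + (x₀−p)·cosh(ωT) + (ẋ₀/ω)·sinh(ωT) ⇒ p·(1 − cosh) = x(T) − x₀·cosh − (ẋ₀/ω)·sinh
numerator   = 0.0169 − (-0.0160)·3.950795 − (-0.1920/3.7489)·3.822144 = 0.275864
denominator = 1 − 3.950795 = -2.950795
p = 0.275864 / -2.950795 = -0.0935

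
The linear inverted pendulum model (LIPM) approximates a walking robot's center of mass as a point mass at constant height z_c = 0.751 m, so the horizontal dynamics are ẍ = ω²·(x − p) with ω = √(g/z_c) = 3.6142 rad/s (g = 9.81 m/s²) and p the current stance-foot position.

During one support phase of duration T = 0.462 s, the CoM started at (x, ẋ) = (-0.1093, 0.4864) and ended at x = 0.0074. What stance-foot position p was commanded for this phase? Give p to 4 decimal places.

ωT = 3.6142·0.462 = 1.669760; cosh(ωT) = 2.749594, sinh(ωT) = 2.561301
x(T) = p + (x₀−p)·cosh(ωT) + (ẋ₀/ω)·sinh(ωT) ⇒ p·(1 − cosh) = x(T) − x₀·cosh − (ẋ₀/ω)·sinh
numerator   = 0.0074 − (-0.1093)·2.749594 − (0.4864/3.6142)·2.561301 = -0.036770
denominator = 1 − 2.749594 = -1.749594
p = -0.036770 / -1.749594 = 0.0210

p = 0.0210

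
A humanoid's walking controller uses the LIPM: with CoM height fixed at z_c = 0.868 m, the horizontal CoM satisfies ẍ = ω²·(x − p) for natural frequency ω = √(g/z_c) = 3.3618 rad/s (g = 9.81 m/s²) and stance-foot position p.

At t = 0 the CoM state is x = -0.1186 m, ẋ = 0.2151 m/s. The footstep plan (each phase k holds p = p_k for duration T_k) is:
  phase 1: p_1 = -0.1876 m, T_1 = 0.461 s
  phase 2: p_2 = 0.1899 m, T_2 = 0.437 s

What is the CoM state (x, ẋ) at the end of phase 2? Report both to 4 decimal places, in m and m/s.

phase 1: p=-0.1876, T=0.461, ωT=1.549790, cosh=2.461386, sinh=2.249094; start (x,ẋ)=(-0.118600, 0.215100) → end (x,ẋ)=(0.126141, 1.051153)
phase 2: p=0.1899, T=0.437, ωT=1.469107, cosh=2.287741, sinh=2.057610; start (x,ẋ)=(0.126141, 1.051153) → end (x,ẋ)=(0.687400, 1.963726)

x = 0.6874, ẋ = 1.9637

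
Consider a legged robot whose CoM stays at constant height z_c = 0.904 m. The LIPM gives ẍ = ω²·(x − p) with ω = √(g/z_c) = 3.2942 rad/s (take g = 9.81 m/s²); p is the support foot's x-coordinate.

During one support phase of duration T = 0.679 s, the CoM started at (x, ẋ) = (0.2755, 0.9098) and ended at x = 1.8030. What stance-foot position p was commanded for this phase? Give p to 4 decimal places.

ωT = 3.2942·0.679 = 2.236762; cosh(ωT) = 4.734883, sinh(ωT) = 4.628080
x(T) = p + (x₀−p)·cosh(ωT) + (ẋ₀/ω)·sinh(ωT) ⇒ p·(1 − cosh) = x(T) − x₀·cosh − (ẋ₀/ω)·sinh
numerator   = 1.8030 − (0.2755)·4.734883 − (0.9098/3.2942)·4.628080 = -0.779654
denominator = 1 − 4.734883 = -3.734883
p = -0.779654 / -3.734883 = 0.2087

p = 0.2087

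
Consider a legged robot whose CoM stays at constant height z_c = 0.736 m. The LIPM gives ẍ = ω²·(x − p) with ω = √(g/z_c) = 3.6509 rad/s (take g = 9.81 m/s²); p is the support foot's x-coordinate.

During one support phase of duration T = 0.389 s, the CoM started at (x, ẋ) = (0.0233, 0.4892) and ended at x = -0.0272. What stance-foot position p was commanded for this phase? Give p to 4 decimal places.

ωT = 3.6509·0.389 = 1.420200; cosh(ωT) = 2.189807, sinh(ωT) = 1.948141
x(T) = p + (x₀−p)·cosh(ωT) + (ẋ₀/ω)·sinh(ωT) ⇒ p·(1 − cosh) = x(T) − x₀·cosh − (ẋ₀/ω)·sinh
numerator   = -0.0272 − (0.0233)·2.189807 − (0.4892/3.6509)·1.948141 = -0.339262
denominator = 1 − 2.189807 = -1.189807
p = -0.339262 / -1.189807 = 0.2851

p = 0.2851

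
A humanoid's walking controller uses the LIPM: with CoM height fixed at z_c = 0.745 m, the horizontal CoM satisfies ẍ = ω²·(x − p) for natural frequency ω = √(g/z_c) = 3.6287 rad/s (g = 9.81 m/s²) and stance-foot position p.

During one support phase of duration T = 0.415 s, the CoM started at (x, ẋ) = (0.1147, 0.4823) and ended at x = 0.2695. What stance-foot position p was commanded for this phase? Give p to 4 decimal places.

ωT = 3.6287·0.415 = 1.505910; cosh(ωT) = 2.365036, sinh(ωT) = 2.143221
x(T) = p + (x₀−p)·cosh(ωT) + (ẋ₀/ω)·sinh(ωT) ⇒ p·(1 − cosh) = x(T) − x₀·cosh − (ẋ₀/ω)·sinh
numerator   = 0.2695 − (0.1147)·2.365036 − (0.4823/3.6287)·2.143221 = -0.286631
denominator = 1 − 2.365036 = -1.365036
p = -0.286631 / -1.365036 = 0.2100

p = 0.2100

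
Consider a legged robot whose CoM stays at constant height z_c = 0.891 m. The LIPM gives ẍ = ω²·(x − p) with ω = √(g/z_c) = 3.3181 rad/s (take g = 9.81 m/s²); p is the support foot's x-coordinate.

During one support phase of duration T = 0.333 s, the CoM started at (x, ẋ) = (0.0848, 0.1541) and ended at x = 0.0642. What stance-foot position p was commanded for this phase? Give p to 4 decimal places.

p = 0.2078

ωT = 3.3181·0.333 = 1.104927; cosh(ωT) = 1.675120, sinh(ωT) = 1.343885
x(T) = p + (x₀−p)·cosh(ωT) + (ẋ₀/ω)·sinh(ωT) ⇒ p·(1 − cosh) = x(T) − x₀·cosh − (ẋ₀/ω)·sinh
numerator   = 0.0642 − (0.0848)·1.675120 − (0.1541/3.3181)·1.343885 = -0.140263
denominator = 1 − 1.675120 = -0.675120
p = -0.140263 / -0.675120 = 0.2078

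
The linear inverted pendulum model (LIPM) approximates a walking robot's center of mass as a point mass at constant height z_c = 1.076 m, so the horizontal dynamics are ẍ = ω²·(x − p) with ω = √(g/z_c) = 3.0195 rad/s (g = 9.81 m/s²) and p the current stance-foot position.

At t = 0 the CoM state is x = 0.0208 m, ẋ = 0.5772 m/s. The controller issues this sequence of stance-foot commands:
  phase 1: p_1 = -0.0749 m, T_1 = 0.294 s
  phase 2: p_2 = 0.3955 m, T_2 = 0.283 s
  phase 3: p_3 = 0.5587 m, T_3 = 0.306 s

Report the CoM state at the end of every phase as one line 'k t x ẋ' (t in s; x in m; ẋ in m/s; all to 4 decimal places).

1 0.2940 0.2539 1.1115
2 0.5770 0.5533 1.1313
3 0.8830 0.9484 1.6322

phase 1: p=-0.0749, T=0.294, ωT=0.887733, cosh=1.420602, sinh=1.009014; start (x,ẋ)=(0.020800, 0.577200) → end (x,ẋ)=(0.253932, 1.111542)
phase 2: p=0.3955, T=0.283, ωT=0.854518, cosh=1.387865, sinh=0.962377; start (x,ẋ)=(0.253932, 1.111542) → end (x,ẋ)=(0.553294, 1.131289)
phase 3: p=0.5587, T=0.306, ωT=0.923967, cosh=1.458103, sinh=1.061162; start (x,ẋ)=(0.553294, 1.131289) → end (x,ẋ)=(0.948394, 1.632215)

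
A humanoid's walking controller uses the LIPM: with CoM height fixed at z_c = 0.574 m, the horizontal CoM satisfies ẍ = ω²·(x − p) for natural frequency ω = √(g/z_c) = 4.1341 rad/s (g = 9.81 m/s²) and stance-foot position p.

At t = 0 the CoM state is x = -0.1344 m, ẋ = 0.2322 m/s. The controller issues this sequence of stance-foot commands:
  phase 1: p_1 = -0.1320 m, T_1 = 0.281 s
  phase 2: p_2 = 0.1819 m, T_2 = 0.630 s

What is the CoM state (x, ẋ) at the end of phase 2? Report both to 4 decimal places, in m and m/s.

phase 1: p=-0.1320, T=0.281, ωT=1.161682, cosh=1.754131, sinh=1.441172; start (x,ẋ)=(-0.134400, 0.232200) → end (x,ẋ)=(-0.055264, 0.393010)
phase 2: p=0.1819, T=0.630, ωT=2.604483, cosh=6.799086, sinh=6.725145; start (x,ẋ)=(-0.055264, 0.393010) → end (x,ẋ)=(-0.791267, -3.921612)

x = -0.7913, ẋ = -3.9216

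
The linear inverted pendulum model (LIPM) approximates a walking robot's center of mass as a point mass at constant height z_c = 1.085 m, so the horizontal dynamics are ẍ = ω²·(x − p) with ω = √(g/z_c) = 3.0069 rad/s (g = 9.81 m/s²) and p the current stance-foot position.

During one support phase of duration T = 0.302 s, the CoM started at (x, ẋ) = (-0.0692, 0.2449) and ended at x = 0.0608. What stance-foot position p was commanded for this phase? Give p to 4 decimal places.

ωT = 3.0069·0.302 = 0.908084; cosh(ωT) = 1.441431, sinh(ωT) = 1.038135
x(T) = p + (x₀−p)·cosh(ωT) + (ẋ₀/ω)·sinh(ωT) ⇒ p·(1 − cosh) = x(T) − x₀·cosh − (ẋ₀/ω)·sinh
numerator   = 0.0608 − (-0.0692)·1.441431 − (0.2449/3.0069)·1.038135 = 0.075995
denominator = 1 − 1.441431 = -0.441431
p = 0.075995 / -0.441431 = -0.1722

p = -0.1722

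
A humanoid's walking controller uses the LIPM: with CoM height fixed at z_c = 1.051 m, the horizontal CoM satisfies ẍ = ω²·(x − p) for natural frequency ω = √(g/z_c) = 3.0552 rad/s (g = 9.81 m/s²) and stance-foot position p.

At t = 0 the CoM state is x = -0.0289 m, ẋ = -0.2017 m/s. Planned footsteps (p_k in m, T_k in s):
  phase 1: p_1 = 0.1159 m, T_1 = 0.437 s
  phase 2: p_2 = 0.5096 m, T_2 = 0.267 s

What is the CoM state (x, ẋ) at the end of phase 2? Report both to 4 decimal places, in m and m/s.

phase 1: p=0.1159, T=0.437, ωT=1.335122, cosh=2.031794, sinh=1.768668; start (x,ẋ)=(-0.028900, -0.201700) → end (x,ẋ)=(-0.295069, -1.192259)
phase 2: p=0.5096, T=0.267, ωT=0.815738, cosh=1.351579, sinh=0.909266; start (x,ẋ)=(-0.295069, -1.192259) → end (x,ẋ)=(-0.932804, -3.846792)

x = -0.9328, ẋ = -3.8468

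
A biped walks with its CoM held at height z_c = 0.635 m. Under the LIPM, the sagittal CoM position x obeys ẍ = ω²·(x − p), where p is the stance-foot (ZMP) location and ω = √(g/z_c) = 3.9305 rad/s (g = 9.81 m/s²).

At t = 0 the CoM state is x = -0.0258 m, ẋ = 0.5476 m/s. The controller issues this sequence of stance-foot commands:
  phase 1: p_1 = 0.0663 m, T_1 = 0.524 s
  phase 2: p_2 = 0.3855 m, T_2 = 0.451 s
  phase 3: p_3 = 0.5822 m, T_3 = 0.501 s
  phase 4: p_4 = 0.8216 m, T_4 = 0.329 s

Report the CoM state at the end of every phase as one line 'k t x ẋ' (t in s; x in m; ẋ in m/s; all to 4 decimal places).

1 0.5240 0.2367 0.7858
2 0.9750 0.5064 0.7080
3 1.4760 0.9380 1.5391
4 1.8050 1.7095 3.7867

phase 1: p=0.0663, T=0.524, ωT=2.059582, cosh=3.985099, sinh=3.857592; start (x,ẋ)=(-0.025800, 0.547600) → end (x,ẋ)=(0.236715, 0.785796)
phase 2: p=0.3855, T=0.451, ωT=1.772655, cosh=3.028173, sinh=2.858291; start (x,ẋ)=(0.236715, 0.785796) → end (x,ẋ)=(0.506390, 0.707995)
phase 3: p=0.5822, T=0.501, ωT=1.969181, cosh=3.652187, sinh=3.512616; start (x,ẋ)=(0.506390, 0.707995) → end (x,ẋ)=(0.938048, 1.539066)
phase 4: p=0.8216, T=0.329, ωT=1.293135, cosh=1.959300, sinh=1.684891; start (x,ẋ)=(0.938048, 1.539066) → end (x,ẋ)=(1.709510, 3.786667)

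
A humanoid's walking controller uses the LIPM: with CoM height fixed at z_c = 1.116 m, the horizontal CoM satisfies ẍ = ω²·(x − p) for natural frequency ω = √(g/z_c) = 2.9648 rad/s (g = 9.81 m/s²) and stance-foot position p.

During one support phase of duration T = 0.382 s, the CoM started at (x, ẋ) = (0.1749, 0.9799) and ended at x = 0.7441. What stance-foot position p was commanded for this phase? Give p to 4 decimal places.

p = 0.0212

ωT = 2.9648·0.382 = 1.132554; cosh(ωT) = 1.712891, sinh(ωT) = 1.390681
x(T) = p + (x₀−p)·cosh(ωT) + (ẋ₀/ω)·sinh(ωT) ⇒ p·(1 − cosh) = x(T) − x₀·cosh − (ẋ₀/ω)·sinh
numerator   = 0.7441 − (0.1749)·1.712891 − (0.9799/2.9648)·1.390681 = -0.015120
denominator = 1 − 1.712891 = -0.712891
p = -0.015120 / -0.712891 = 0.0212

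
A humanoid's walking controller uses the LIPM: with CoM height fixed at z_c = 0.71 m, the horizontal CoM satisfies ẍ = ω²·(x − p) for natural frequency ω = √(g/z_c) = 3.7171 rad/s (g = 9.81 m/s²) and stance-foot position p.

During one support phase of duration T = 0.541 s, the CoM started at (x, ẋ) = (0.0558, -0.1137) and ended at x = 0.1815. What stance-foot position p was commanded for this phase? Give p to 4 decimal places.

p = -0.0291

ωT = 3.7171·0.541 = 2.010951; cosh(ωT) = 3.802140, sinh(ωT) = 3.668279
x(T) = p + (x₀−p)·cosh(ωT) + (ẋ₀/ω)·sinh(ωT) ⇒ p·(1 − cosh) = x(T) − x₀·cosh − (ẋ₀/ω)·sinh
numerator   = 0.1815 − (0.0558)·3.802140 − (-0.1137/3.7171)·3.668279 = 0.081547
denominator = 1 − 3.802140 = -2.802140
p = 0.081547 / -2.802140 = -0.0291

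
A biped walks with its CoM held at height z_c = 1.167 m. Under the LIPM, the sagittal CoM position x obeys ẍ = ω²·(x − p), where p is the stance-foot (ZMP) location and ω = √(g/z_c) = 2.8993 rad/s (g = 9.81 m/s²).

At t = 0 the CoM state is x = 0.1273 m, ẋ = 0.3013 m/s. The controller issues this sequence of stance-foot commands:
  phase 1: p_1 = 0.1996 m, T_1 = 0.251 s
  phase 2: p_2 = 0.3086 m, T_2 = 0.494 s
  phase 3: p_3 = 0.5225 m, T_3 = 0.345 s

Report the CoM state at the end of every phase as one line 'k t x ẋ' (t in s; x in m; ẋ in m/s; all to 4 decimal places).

phase 1: p=0.1996, T=0.251, ωT=0.727724, cosh=1.276685, sinh=0.793678; start (x,ẋ)=(0.127300, 0.301300) → end (x,ẋ)=(0.189776, 0.218295)
phase 2: p=0.3086, T=0.494, ωT=1.432254, cosh=2.213450, sinh=1.974680; start (x,ẋ)=(0.189776, 0.218295) → end (x,ẋ)=(0.194267, -0.197105)
phase 3: p=0.5225, T=0.345, ωT=1.000258, cosh=1.543384, sinh=1.175600; start (x,ẋ)=(0.194267, -0.197105) → end (x,ẋ)=(-0.064011, -1.422963)

1 0.2510 0.1898 0.2183
2 0.7450 0.1943 -0.1971
3 1.0900 -0.0640 -1.4230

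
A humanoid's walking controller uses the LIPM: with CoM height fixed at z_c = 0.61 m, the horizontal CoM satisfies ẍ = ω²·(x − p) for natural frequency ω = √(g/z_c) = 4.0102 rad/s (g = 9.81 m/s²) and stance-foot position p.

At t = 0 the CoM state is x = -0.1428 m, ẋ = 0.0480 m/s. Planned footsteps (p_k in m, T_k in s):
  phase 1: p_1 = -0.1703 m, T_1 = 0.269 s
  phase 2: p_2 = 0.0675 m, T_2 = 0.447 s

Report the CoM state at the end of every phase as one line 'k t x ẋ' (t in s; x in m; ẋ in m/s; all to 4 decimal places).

1 0.2690 -0.1096 0.2222
2 0.7160 -0.3173 -1.3879

phase 1: p=-0.1703, T=0.269, ωT=1.078744, cosh=1.640503, sinh=1.300480; start (x,ẋ)=(-0.142800, 0.048000) → end (x,ẋ)=(-0.109620, 0.222162)
phase 2: p=0.0675, T=0.447, ωT=1.792559, cosh=3.085667, sinh=2.919134; start (x,ẋ)=(-0.109620, 0.222162) → end (x,ẋ)=(-0.317316, -1.387906)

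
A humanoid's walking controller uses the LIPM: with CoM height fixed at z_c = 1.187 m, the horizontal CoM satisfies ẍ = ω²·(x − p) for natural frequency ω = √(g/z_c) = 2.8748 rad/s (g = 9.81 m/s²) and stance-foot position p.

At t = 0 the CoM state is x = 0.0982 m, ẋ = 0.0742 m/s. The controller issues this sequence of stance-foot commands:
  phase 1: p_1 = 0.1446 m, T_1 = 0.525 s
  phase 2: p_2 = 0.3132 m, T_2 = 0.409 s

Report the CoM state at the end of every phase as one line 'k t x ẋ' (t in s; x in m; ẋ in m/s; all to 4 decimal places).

phase 1: p=0.1446, T=0.525, ωT=1.509270, cosh=2.372249, sinh=2.151178; start (x,ẋ)=(0.098200, 0.074200) → end (x,ẋ)=(0.090051, -0.110926)
phase 2: p=0.3132, T=0.409, ωT=1.175793, cosh=1.774643, sinh=1.466069; start (x,ẋ)=(0.090051, -0.110926) → end (x,ẋ)=(-0.139380, -1.137353)

1 0.5250 0.0901 -0.1109
2 0.9340 -0.1394 -1.1374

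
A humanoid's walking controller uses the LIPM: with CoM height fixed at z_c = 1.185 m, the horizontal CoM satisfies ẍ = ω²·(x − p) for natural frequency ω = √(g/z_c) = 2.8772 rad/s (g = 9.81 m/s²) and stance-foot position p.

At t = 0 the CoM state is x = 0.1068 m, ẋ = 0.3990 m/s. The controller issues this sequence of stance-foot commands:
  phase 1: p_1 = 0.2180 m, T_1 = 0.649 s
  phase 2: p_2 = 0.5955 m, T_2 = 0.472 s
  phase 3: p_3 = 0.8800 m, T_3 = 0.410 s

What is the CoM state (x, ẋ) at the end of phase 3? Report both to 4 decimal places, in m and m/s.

x = -0.9061, ẋ = -4.7928

phase 1: p=0.2180, T=0.649, ωT=1.867303, cosh=3.312680, sinh=3.158140; start (x,ẋ)=(0.106800, 0.399000) → end (x,ẋ)=(0.287590, 0.311329)
phase 2: p=0.5955, T=0.472, ωT=1.358038, cosh=2.072861, sinh=1.815697; start (x,ẋ)=(0.287590, 0.311329) → end (x,ẋ)=(0.153713, -0.963218)
phase 3: p=0.8800, T=0.410, ωT=1.179652, cosh=1.780314, sinh=1.472928; start (x,ẋ)=(0.153713, -0.963218) → end (x,ẋ)=(-0.906119, -4.792767)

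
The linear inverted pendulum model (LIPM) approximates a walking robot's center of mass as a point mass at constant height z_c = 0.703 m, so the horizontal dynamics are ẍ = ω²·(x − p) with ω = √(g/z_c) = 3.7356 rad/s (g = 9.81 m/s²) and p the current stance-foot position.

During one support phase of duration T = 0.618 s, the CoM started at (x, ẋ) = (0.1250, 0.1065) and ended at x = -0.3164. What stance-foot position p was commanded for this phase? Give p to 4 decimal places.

p = 0.2680

ωT = 3.7356·0.618 = 2.308601; cosh(ωT) = 5.079869, sinh(ωT) = 4.980469
x(T) = p + (x₀−p)·cosh(ωT) + (ẋ₀/ω)·sinh(ωT) ⇒ p·(1 − cosh) = x(T) − x₀·cosh − (ẋ₀/ω)·sinh
numerator   = -0.3164 − (0.1250)·5.079869 − (0.1065/3.7356)·4.980469 = -1.093374
denominator = 1 − 5.079869 = -4.079869
p = -1.093374 / -4.079869 = 0.2680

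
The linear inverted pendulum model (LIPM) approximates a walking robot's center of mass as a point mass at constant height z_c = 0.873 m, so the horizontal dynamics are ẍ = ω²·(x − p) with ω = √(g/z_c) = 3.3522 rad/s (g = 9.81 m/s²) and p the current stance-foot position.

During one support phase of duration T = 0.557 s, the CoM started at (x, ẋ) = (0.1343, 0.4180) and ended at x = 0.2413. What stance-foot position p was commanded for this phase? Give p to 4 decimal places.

ωT = 3.3522·0.557 = 1.867175; cosh(ωT) = 3.312278, sinh(ωT) = 3.157718
x(T) = p + (x₀−p)·cosh(ωT) + (ẋ₀/ω)·sinh(ωT) ⇒ p·(1 − cosh) = x(T) − x₀·cosh − (ẋ₀/ω)·sinh
numerator   = 0.2413 − (0.1343)·3.312278 − (0.4180/3.3522)·3.157718 = -0.597288
denominator = 1 − 3.312278 = -2.312278
p = -0.597288 / -2.312278 = 0.2583

p = 0.2583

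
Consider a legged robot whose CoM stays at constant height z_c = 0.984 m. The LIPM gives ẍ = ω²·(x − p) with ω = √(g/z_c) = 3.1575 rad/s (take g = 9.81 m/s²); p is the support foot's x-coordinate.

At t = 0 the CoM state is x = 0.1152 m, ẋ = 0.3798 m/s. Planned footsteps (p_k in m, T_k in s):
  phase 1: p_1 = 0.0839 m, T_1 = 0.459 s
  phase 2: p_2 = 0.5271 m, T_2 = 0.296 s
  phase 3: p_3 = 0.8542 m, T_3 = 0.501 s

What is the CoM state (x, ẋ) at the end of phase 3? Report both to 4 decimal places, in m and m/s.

x = 1.2607, ẋ = 1.6143

phase 1: p=0.0839, T=0.459, ωT=1.449293, cosh=2.247418, sinh=2.012682; start (x,ẋ)=(0.115200, 0.379800) → end (x,ẋ)=(0.396340, 1.052482)
phase 2: p=0.5271, T=0.296, ωT=0.934620, cosh=1.469490, sinh=1.076755; start (x,ẋ)=(0.396340, 1.052482) → end (x,ẋ)=(0.693861, 1.102046)
phase 3: p=0.8542, T=0.501, ωT=1.581908, cosh=2.534904, sinh=2.329321; start (x,ẋ)=(0.693861, 1.102046) → end (x,ẋ)=(1.260748, 1.614317)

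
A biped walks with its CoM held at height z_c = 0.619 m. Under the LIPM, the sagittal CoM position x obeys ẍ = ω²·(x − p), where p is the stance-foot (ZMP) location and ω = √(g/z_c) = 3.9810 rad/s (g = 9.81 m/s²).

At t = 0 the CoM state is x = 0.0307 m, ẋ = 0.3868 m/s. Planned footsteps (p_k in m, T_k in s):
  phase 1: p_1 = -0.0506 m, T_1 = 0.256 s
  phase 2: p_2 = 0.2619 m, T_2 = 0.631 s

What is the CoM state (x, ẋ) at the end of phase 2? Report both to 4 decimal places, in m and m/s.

x = 1.3709, ẋ = 4.5176

phase 1: p=-0.0506, T=0.256, ωT=1.019136, cosh=1.565853, sinh=1.204947; start (x,ẋ)=(0.030700, 0.386800) → end (x,ẋ)=(0.193778, 0.995659)
phase 2: p=0.2619, T=0.631, ωT=2.512011, cosh=6.205403, sinh=6.124298; start (x,ẋ)=(0.193778, 0.995659) → end (x,ẋ)=(1.370882, 4.517604)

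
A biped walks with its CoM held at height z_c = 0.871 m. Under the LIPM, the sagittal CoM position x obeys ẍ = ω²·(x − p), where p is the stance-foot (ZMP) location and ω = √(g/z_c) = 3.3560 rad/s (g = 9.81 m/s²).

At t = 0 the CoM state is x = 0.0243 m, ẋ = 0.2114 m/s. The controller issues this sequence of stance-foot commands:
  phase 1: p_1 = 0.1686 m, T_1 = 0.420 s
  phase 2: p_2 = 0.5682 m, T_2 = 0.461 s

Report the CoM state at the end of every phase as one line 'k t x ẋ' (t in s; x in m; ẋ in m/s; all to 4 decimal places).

phase 1: p=0.1686, T=0.420, ωT=1.409520, cosh=2.169125, sinh=1.924865; start (x,ẋ)=(0.024300, 0.211400) → end (x,ẋ)=(-0.023154, -0.473603)
phase 2: p=0.5682, T=0.461, ωT=1.547116, cosh=2.455381, sinh=2.242520; start (x,ẋ)=(-0.023154, -0.473603) → end (x,ẋ)=(-1.200268, -5.613348)

1 0.4200 -0.0232 -0.4736
2 0.8810 -1.2003 -5.6133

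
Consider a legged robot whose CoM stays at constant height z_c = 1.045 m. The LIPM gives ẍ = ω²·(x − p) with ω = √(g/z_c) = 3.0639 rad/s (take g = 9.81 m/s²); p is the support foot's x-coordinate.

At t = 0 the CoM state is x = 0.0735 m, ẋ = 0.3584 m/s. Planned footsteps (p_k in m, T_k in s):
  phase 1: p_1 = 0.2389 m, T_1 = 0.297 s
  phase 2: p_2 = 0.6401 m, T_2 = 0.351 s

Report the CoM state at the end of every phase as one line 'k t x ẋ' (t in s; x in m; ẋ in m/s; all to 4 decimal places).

1 0.2970 0.1219 -0.0102
2 0.6480 -0.2120 -2.0727

phase 1: p=0.2389, T=0.297, ωT=0.909978, cosh=1.443401, sinh=1.040868; start (x,ẋ)=(0.073500, 0.358400) → end (x,ẋ)=(0.121917, -0.010165)
phase 2: p=0.6401, T=0.351, ωT=1.075429, cosh=1.636201, sinh=1.295049; start (x,ẋ)=(0.121917, -0.010165) → end (x,ẋ)=(-0.212048, -2.072730)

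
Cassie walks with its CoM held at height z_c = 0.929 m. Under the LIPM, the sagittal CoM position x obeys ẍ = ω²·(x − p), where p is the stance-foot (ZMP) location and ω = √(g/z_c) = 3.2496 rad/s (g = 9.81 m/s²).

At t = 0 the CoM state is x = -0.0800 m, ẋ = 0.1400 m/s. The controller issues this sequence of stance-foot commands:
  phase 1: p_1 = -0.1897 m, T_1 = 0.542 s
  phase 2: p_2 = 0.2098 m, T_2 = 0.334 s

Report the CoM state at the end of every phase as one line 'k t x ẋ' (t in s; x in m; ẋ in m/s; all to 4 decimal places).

phase 1: p=-0.1897, T=0.542, ωT=1.761283, cosh=2.995862, sinh=2.824038; start (x,ẋ)=(-0.080000, 0.140000) → end (x,ẋ)=(0.260612, 1.426137)
phase 2: p=0.2098, T=0.334, ωT=1.085366, cosh=1.649151, sinh=1.311373; start (x,ẋ)=(0.260612, 1.426137) → end (x,ẋ)=(0.869113, 2.568448)

1 0.5420 0.2606 1.4261
2 0.8760 0.8691 2.5684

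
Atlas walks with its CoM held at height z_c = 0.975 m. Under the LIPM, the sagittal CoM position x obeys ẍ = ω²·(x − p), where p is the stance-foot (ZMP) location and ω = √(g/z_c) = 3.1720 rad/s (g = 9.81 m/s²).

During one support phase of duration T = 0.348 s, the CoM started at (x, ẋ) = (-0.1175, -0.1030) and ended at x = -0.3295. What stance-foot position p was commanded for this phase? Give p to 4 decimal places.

p = 0.1325

ωT = 3.1720·0.348 = 1.103856; cosh(ωT) = 1.673681, sinh(ωT) = 1.342091
x(T) = p + (x₀−p)·cosh(ωT) + (ẋ₀/ω)·sinh(ωT) ⇒ p·(1 − cosh) = x(T) − x₀·cosh − (ẋ₀/ω)·sinh
numerator   = -0.3295 − (-0.1175)·1.673681 − (-0.1030/3.1720)·1.342091 = -0.089263
denominator = 1 − 1.673681 = -0.673681
p = -0.089263 / -0.673681 = 0.1325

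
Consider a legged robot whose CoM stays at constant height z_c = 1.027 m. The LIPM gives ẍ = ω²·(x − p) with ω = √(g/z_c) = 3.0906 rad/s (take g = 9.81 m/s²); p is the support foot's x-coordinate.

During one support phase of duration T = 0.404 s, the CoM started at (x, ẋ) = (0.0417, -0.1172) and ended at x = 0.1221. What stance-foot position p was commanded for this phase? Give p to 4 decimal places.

ωT = 3.0906·0.404 = 1.248602; cosh(ωT) = 1.886187, sinh(ωT) = 1.599281
x(T) = p + (x₀−p)·cosh(ωT) + (ẋ₀/ω)·sinh(ωT) ⇒ p·(1 − cosh) = x(T) − x₀·cosh − (ẋ₀/ω)·sinh
numerator   = 0.1221 − (0.0417)·1.886187 − (-0.1172/3.0906)·1.599281 = 0.104093
denominator = 1 − 1.886187 = -0.886187
p = 0.104093 / -0.886187 = -0.1175

p = -0.1175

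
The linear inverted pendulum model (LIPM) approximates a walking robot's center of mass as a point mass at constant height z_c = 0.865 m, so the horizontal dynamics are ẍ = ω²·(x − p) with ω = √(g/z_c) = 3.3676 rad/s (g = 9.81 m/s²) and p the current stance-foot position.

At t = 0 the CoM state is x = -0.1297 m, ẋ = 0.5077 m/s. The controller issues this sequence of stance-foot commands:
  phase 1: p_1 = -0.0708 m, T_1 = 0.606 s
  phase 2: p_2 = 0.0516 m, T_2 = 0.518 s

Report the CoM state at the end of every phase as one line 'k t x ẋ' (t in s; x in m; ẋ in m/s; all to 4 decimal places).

1 0.6060 0.2691 1.2363
2 1.1240 1.7112 5.6771

phase 1: p=-0.0708, T=0.606, ωT=2.040766, cosh=3.913214, sinh=3.783285; start (x,ẋ)=(-0.129700, 0.507700) → end (x,ẋ)=(0.269080, 1.236318)
phase 2: p=0.0516, T=0.518, ωT=1.744417, cosh=2.948655, sinh=2.773908; start (x,ẋ)=(0.269080, 1.236318) → end (x,ẋ)=(1.711236, 5.677050)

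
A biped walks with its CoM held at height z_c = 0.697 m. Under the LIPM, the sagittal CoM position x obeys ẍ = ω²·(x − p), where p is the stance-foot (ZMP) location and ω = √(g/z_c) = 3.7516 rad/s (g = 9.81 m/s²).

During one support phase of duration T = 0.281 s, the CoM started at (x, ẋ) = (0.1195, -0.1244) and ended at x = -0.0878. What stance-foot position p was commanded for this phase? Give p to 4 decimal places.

ωT = 3.7516·0.281 = 1.054200; cosh(ωT) = 1.609074, sinh(ωT) = 1.260603
x(T) = p + (x₀−p)·cosh(ωT) + (ẋ₀/ω)·sinh(ωT) ⇒ p·(1 − cosh) = x(T) − x₀·cosh − (ẋ₀/ω)·sinh
numerator   = -0.0878 − (0.1195)·1.609074 − (-0.1244/3.7516)·1.260603 = -0.238284
denominator = 1 − 1.609074 = -0.609074
p = -0.238284 / -0.609074 = 0.3912

p = 0.3912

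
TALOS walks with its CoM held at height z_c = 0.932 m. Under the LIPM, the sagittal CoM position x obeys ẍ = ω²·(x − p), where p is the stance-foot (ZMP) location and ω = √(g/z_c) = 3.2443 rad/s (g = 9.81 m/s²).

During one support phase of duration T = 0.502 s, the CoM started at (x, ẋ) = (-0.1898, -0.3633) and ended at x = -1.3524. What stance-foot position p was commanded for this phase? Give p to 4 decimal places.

p = 0.3496

ωT = 3.2443·0.502 = 1.628639; cosh(ωT) = 2.646564, sinh(ωT) = 2.450367
x(T) = p + (x₀−p)·cosh(ωT) + (ẋ₀/ω)·sinh(ωT) ⇒ p·(1 − cosh) = x(T) − x₀·cosh − (ẋ₀/ω)·sinh
numerator   = -1.3524 − (-0.1898)·2.646564 − (-0.3633/3.2443)·2.450367 = -0.575688
denominator = 1 − 2.646564 = -1.646564
p = -0.575688 / -1.646564 = 0.3496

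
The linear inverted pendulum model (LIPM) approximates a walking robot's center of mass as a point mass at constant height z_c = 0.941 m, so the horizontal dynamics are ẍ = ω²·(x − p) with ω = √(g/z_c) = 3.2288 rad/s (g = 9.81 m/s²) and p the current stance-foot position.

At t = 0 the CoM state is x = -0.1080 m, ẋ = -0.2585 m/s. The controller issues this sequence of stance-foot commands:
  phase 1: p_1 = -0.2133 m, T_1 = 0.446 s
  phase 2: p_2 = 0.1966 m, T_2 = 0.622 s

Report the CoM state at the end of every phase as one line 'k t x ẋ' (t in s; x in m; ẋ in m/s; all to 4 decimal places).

phase 1: p=-0.2133, T=0.446, ωT=1.440045, cosh=2.228901, sinh=1.991984; start (x,ẋ)=(-0.108000, -0.258500) → end (x,ẋ)=(-0.138076, 0.101089)
phase 2: p=0.1966, T=0.622, ωT=2.008314, cosh=3.792478, sinh=3.658263; start (x,ẋ)=(-0.138076, 0.101089) → end (x,ẋ)=(-0.958118, -3.569753)

1 0.4460 -0.1381 0.1011
2 1.0680 -0.9581 -3.5698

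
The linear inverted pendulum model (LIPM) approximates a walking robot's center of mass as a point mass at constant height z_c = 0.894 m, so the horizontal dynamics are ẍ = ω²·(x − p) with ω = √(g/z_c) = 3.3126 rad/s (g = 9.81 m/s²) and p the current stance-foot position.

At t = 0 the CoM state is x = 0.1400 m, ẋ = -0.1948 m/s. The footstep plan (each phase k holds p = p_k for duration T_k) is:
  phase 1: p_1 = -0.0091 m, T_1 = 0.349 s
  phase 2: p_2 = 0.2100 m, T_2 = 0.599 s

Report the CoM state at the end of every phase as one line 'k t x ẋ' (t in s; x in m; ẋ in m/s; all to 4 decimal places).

1 0.3490 0.1671 0.3668
2 0.9480 0.4460 0.8519

phase 1: p=-0.0091, T=0.349, ωT=1.156097, cosh=1.746110, sinh=1.431398; start (x,ẋ)=(0.140000, -0.194800) → end (x,ẋ)=(0.167071, 0.366838)
phase 2: p=0.2100, T=0.599, ωT=1.984247, cosh=3.705528, sinh=3.568044; start (x,ẋ)=(0.167071, 0.366838) → end (x,ẋ)=(0.446049, 0.851923)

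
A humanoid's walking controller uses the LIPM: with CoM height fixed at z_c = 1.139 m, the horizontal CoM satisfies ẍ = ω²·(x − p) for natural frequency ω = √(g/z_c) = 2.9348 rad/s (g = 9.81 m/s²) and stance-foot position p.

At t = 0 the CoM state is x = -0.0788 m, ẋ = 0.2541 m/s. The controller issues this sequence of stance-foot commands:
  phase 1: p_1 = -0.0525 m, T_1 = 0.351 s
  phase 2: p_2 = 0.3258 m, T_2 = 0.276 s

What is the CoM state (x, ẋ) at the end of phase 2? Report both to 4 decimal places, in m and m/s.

x = -0.0027, ẋ = -0.4176

phase 1: p=-0.0525, T=0.351, ωT=1.030115, cosh=1.579177, sinh=1.222211; start (x,ẋ)=(-0.078800, 0.254100) → end (x,ẋ)=(0.011789, 0.306932)
phase 2: p=0.3258, T=0.276, ωT=0.810005, cosh=1.346387, sinh=0.901531; start (x,ẋ)=(0.011789, 0.306932) → end (x,ẋ)=(-0.002695, -0.417566)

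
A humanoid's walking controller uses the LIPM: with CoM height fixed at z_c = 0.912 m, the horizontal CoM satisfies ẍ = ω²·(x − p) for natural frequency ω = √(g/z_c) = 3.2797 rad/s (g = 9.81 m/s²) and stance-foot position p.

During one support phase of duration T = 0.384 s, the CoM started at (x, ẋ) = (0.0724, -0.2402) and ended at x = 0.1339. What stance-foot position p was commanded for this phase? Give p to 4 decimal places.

p = -0.1270

ωT = 3.2797·0.384 = 1.259405; cosh(ωT) = 1.903573, sinh(ωT) = 1.619750
x(T) = p + (x₀−p)·cosh(ωT) + (ẋ₀/ω)·sinh(ωT) ⇒ p·(1 − cosh) = x(T) − x₀·cosh − (ẋ₀/ω)·sinh
numerator   = 0.1339 − (0.0724)·1.903573 − (-0.2402/3.2797)·1.619750 = 0.114709
denominator = 1 − 1.903573 = -0.903573
p = 0.114709 / -0.903573 = -0.1270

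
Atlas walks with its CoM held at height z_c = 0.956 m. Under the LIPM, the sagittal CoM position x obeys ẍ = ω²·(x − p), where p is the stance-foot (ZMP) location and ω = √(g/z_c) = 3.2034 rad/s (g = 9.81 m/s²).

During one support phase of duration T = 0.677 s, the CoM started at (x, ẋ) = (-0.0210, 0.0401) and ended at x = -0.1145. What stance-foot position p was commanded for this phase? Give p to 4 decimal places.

ωT = 3.2034·0.677 = 2.168702; cosh(ωT) = 4.430624, sinh(ωT) = 4.316298
x(T) = p + (x₀−p)·cosh(ωT) + (ẋ₀/ω)·sinh(ωT) ⇒ p·(1 − cosh) = x(T) − x₀·cosh − (ẋ₀/ω)·sinh
numerator   = -0.1145 − (-0.0210)·4.430624 − (0.0401/3.2034)·4.316298 = -0.075488
denominator = 1 − 4.430624 = -3.430624
p = -0.075488 / -3.430624 = 0.0220

p = 0.0220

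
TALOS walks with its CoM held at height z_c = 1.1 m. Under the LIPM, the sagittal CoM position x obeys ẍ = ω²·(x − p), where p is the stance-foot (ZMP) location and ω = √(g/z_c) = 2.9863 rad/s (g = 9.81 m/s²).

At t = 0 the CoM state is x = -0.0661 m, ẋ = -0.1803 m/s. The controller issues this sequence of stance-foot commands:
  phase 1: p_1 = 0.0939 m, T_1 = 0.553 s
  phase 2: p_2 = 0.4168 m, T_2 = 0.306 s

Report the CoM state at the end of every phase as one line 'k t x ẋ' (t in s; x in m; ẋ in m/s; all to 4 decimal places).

phase 1: p=0.0939, T=0.553, ωT=1.651424, cosh=2.703088, sinh=2.511311; start (x,ẋ)=(-0.066100, -0.180300) → end (x,ẋ)=(-0.490216, -1.687291)
phase 2: p=0.4168, T=0.306, ωT=0.913808, cosh=1.447397, sinh=1.046403; start (x,ẋ)=(-0.490216, -1.687291) → end (x,ẋ)=(-1.487242, -5.276492)

1 0.5530 -0.4902 -1.6873
2 0.8590 -1.4872 -5.2765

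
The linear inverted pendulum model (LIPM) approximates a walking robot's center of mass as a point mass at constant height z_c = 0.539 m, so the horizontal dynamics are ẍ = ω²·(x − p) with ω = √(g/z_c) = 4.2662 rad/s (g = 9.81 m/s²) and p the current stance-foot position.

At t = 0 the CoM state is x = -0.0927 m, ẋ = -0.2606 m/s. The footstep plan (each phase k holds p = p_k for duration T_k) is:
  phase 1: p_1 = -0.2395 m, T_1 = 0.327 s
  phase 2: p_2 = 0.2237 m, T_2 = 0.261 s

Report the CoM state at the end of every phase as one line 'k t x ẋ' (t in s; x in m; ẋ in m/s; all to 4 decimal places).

1 0.3270 -0.0408 0.6279
2 0.5880 -0.0225 -0.4736

phase 1: p=-0.2395, T=0.327, ωT=1.395047, cosh=2.141494, sinh=1.893672; start (x,ẋ)=(-0.092700, -0.260600) → end (x,ẋ)=(-0.040803, 0.627892)
phase 2: p=0.2237, T=0.261, ωT=1.113478, cosh=1.686673, sinh=1.358258; start (x,ẋ)=(-0.040803, 0.627892) → end (x,ẋ)=(-0.022524, -0.473642)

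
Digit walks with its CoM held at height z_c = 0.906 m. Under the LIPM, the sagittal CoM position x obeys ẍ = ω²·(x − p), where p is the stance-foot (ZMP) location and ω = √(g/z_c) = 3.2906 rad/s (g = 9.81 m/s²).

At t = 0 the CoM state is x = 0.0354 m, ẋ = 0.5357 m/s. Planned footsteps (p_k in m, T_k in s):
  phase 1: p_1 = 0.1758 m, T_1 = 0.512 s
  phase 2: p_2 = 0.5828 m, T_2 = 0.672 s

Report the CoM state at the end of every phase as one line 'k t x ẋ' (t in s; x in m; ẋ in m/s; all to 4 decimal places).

phase 1: p=0.1758, T=0.512, ωT=1.684787, cosh=2.788394, sinh=2.602910; start (x,ẋ)=(0.035400, 0.535700) → end (x,ẋ)=(0.208056, 0.291198)
phase 2: p=0.5828, T=0.672, ωT=2.211283, cosh=4.618491, sinh=4.508931; start (x,ẋ)=(0.208056, 0.291198) → end (x,ẋ)=(-0.748941, -4.215222)

1 0.5120 0.2081 0.2912
2 1.1840 -0.7489 -4.2152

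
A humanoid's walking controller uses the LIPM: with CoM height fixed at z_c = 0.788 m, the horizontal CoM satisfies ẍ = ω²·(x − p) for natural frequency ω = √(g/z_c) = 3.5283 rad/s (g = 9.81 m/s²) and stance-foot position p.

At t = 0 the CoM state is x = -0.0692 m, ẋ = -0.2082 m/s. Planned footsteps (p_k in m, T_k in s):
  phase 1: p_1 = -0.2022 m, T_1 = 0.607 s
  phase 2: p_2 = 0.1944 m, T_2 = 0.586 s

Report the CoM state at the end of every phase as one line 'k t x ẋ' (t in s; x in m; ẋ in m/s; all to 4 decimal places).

1 0.6070 0.1240 1.0715
2 1.1930 1.0931 3.3378

phase 1: p=-0.2022, T=0.607, ωT=2.141678, cosh=4.315585, sinh=4.198127; start (x,ẋ)=(-0.069200, -0.208200) → end (x,ẋ)=(0.124047, 1.071525)
phase 2: p=0.1944, T=0.586, ωT=2.067584, cosh=4.016095, sinh=3.889604; start (x,ẋ)=(0.124047, 1.071525) → end (x,ẋ)=(1.093107, 3.337846)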